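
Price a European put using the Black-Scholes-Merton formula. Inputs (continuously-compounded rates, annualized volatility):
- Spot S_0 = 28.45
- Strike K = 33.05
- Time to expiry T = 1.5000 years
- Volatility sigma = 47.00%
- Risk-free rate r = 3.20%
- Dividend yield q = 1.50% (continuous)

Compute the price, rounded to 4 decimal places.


Answer: Price = 8.7118

Derivation:
d1 = (ln(S/K) + (r - q + 0.5*sigma^2) * T) / (sigma * sqrt(T)) = 0.07175024
d2 = d1 - sigma * sqrt(T) = -0.50387985
exp(-rT) = 0.95313379; exp(-qT) = 0.97775124
P = K * exp(-rT) * N(-d2) - S_0 * exp(-qT) * N(-d1)
N(-d1) = 0.47140034; N(-d2) = 0.69282710
P = 33.0500 * 0.95313379 * 0.69282710 - 28.4500 * 0.97775124 * 0.47140034 = 8.7118


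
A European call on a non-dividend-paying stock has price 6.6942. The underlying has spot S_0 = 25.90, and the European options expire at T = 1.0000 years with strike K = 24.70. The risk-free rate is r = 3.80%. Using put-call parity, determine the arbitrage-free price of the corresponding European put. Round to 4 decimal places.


Answer: Put price = 4.5732

Derivation:
Put-call parity: C - P = S_0 * exp(-qT) - K * exp(-rT).
S_0 * exp(-qT) = 25.9000 * 1.00000000 = 25.90000000
K * exp(-rT) = 24.7000 * 0.96271294 = 23.77900964
P = C - S*exp(-qT) + K*exp(-rT)
P = 6.6942 - 25.90000000 + 23.77900964 = 4.5732


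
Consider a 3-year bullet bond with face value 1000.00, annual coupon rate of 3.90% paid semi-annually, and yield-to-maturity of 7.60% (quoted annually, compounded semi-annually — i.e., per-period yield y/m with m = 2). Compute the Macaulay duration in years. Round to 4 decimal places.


Answer: Macaulay duration = 2.8513 years

Derivation:
Coupon per period c = face * coupon_rate / m = 19.500000
Periods per year m = 2; per-period yield y/m = 0.038000
Number of cashflows N = 6
Cashflows (t years, CF_t, discount factor 1/(1+y/m)^(m*t), PV):
  t = 0.5000: CF_t = 19.500000, DF = 0.963391, PV = 18.786127
  t = 1.0000: CF_t = 19.500000, DF = 0.928122, PV = 18.098388
  t = 1.5000: CF_t = 19.500000, DF = 0.894145, PV = 17.435827
  t = 2.0000: CF_t = 19.500000, DF = 0.861411, PV = 16.797521
  t = 2.5000: CF_t = 19.500000, DF = 0.829876, PV = 16.182583
  t = 3.0000: CF_t = 1019.500000, DF = 0.799495, PV = 815.085391
Price P = sum_t PV_t = 902.385837
Macaulay numerator sum_t t * PV_t:
  t * PV_t at t = 0.5000: 9.393064
  t * PV_t at t = 1.0000: 18.098388
  t * PV_t at t = 1.5000: 26.153740
  t * PV_t at t = 2.0000: 33.595042
  t * PV_t at t = 2.5000: 40.456458
  t * PV_t at t = 3.0000: 2445.256172
Macaulay duration D = (sum_t t * PV_t) / P = 2572.952864 / 902.385837 = 2.851278


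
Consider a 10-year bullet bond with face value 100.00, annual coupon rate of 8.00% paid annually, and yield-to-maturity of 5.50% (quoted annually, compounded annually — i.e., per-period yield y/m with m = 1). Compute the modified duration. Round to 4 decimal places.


Coupon per period c = face * coupon_rate / m = 8.000000
Periods per year m = 1; per-period yield y/m = 0.055000
Number of cashflows N = 10
Cashflows (t years, CF_t, discount factor 1/(1+y/m)^(m*t), PV):
  t = 1.0000: CF_t = 8.000000, DF = 0.947867, PV = 7.582938
  t = 2.0000: CF_t = 8.000000, DF = 0.898452, PV = 7.187619
  t = 3.0000: CF_t = 8.000000, DF = 0.851614, PV = 6.812909
  t = 4.0000: CF_t = 8.000000, DF = 0.807217, PV = 6.457734
  t = 5.0000: CF_t = 8.000000, DF = 0.765134, PV = 6.121075
  t = 6.0000: CF_t = 8.000000, DF = 0.725246, PV = 5.801967
  t = 7.0000: CF_t = 8.000000, DF = 0.687437, PV = 5.499494
  t = 8.0000: CF_t = 8.000000, DF = 0.651599, PV = 5.212791
  t = 9.0000: CF_t = 8.000000, DF = 0.617629, PV = 4.941034
  t = 10.0000: CF_t = 108.000000, DF = 0.585431, PV = 63.226503
Price P = sum_t PV_t = 118.844065
First compute Macaulay numerator sum_t t * PV_t:
  t * PV_t at t = 1.0000: 7.582938
  t * PV_t at t = 2.0000: 14.375239
  t * PV_t at t = 3.0000: 20.438728
  t * PV_t at t = 4.0000: 25.830936
  t * PV_t at t = 5.0000: 30.605374
  t * PV_t at t = 6.0000: 34.811800
  t * PV_t at t = 7.0000: 38.496461
  t * PV_t at t = 8.0000: 41.702328
  t * PV_t at t = 9.0000: 44.469307
  t * PV_t at t = 10.0000: 632.265026
Macaulay duration D = 890.578137 / 118.844065 = 7.493669
Modified duration = D / (1 + y/m) = 7.493669 / (1 + 0.055000) = 7.103004

Answer: Modified duration = 7.1030


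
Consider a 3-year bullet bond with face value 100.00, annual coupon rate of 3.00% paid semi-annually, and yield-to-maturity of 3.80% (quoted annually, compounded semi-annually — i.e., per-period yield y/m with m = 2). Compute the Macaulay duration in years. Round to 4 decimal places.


Coupon per period c = face * coupon_rate / m = 1.500000
Periods per year m = 2; per-period yield y/m = 0.019000
Number of cashflows N = 6
Cashflows (t years, CF_t, discount factor 1/(1+y/m)^(m*t), PV):
  t = 0.5000: CF_t = 1.500000, DF = 0.981354, PV = 1.472031
  t = 1.0000: CF_t = 1.500000, DF = 0.963056, PV = 1.444584
  t = 1.5000: CF_t = 1.500000, DF = 0.945099, PV = 1.417649
  t = 2.0000: CF_t = 1.500000, DF = 0.927477, PV = 1.391216
  t = 2.5000: CF_t = 1.500000, DF = 0.910184, PV = 1.365276
  t = 3.0000: CF_t = 101.500000, DF = 0.893213, PV = 90.661090
Price P = sum_t PV_t = 97.751847
Macaulay numerator sum_t t * PV_t:
  t * PV_t at t = 0.5000: 0.736016
  t * PV_t at t = 1.0000: 1.444584
  t * PV_t at t = 1.5000: 2.126473
  t * PV_t at t = 2.0000: 2.782432
  t * PV_t at t = 2.5000: 3.413189
  t * PV_t at t = 3.0000: 271.983271
Macaulay duration D = (sum_t t * PV_t) / P = 282.485966 / 97.751847 = 2.889827

Answer: Macaulay duration = 2.8898 years


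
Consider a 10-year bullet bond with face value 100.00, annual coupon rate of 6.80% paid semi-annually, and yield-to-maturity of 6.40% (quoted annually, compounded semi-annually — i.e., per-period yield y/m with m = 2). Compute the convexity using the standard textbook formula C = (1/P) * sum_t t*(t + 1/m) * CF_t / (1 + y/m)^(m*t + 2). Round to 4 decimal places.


Answer: Convexity = 65.9177

Derivation:
Coupon per period c = face * coupon_rate / m = 3.400000
Periods per year m = 2; per-period yield y/m = 0.032000
Number of cashflows N = 20
Cashflows (t years, CF_t, discount factor 1/(1+y/m)^(m*t), PV):
  t = 0.5000: CF_t = 3.400000, DF = 0.968992, PV = 3.294574
  t = 1.0000: CF_t = 3.400000, DF = 0.938946, PV = 3.192416
  t = 1.5000: CF_t = 3.400000, DF = 0.909831, PV = 3.093427
  t = 2.0000: CF_t = 3.400000, DF = 0.881620, PV = 2.997506
  t = 2.5000: CF_t = 3.400000, DF = 0.854283, PV = 2.904561
  t = 3.0000: CF_t = 3.400000, DF = 0.827793, PV = 2.814497
  t = 3.5000: CF_t = 3.400000, DF = 0.802125, PV = 2.727225
  t = 4.0000: CF_t = 3.400000, DF = 0.777253, PV = 2.642660
  t = 4.5000: CF_t = 3.400000, DF = 0.753152, PV = 2.560717
  t = 5.0000: CF_t = 3.400000, DF = 0.729799, PV = 2.481315
  t = 5.5000: CF_t = 3.400000, DF = 0.707169, PV = 2.404375
  t = 6.0000: CF_t = 3.400000, DF = 0.685241, PV = 2.329821
  t = 6.5000: CF_t = 3.400000, DF = 0.663994, PV = 2.257578
  t = 7.0000: CF_t = 3.400000, DF = 0.643405, PV = 2.187576
  t = 7.5000: CF_t = 3.400000, DF = 0.623454, PV = 2.119744
  t = 8.0000: CF_t = 3.400000, DF = 0.604122, PV = 2.054016
  t = 8.5000: CF_t = 3.400000, DF = 0.585390, PV = 1.990325
  t = 9.0000: CF_t = 3.400000, DF = 0.567238, PV = 1.928610
  t = 9.5000: CF_t = 3.400000, DF = 0.549649, PV = 1.868808
  t = 10.0000: CF_t = 103.400000, DF = 0.532606, PV = 55.071460
Price P = sum_t PV_t = 102.921213
Convexity numerator sum_t t*(t + 1/m) * CF_t / (1+y/m)^(m*t + 2):
  t = 0.5000: term = 1.546713
  t = 1.0000: term = 4.496260
  t = 1.5000: term = 8.713682
  t = 2.0000: term = 14.072483
  t = 2.5000: term = 20.454191
  t = 3.0000: term = 27.747933
  t = 3.5000: term = 35.850043
  t = 4.0000: term = 44.663674
  t = 4.5000: term = 54.098443
  t = 5.0000: term = 64.070077
  t = 5.5000: term = 74.500089
  t = 6.0000: term = 85.315465
  t = 6.5000: term = 96.448362
  t = 7.0000: term = 107.835825
  t = 7.5000: term = 119.419518
  t = 8.0000: term = 131.145465
  t = 8.5000: term = 142.963807
  t = 9.0000: term = 154.828564
  t = 9.5000: term = 166.697420
  t = 10.0000: term = 5429.458243
Convexity = (1/P) * sum = 6784.326256 / 102.921213 = 65.917667


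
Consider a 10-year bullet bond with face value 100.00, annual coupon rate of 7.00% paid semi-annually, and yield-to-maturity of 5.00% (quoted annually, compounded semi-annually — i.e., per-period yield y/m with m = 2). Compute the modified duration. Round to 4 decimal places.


Answer: Modified duration = 7.3803

Derivation:
Coupon per period c = face * coupon_rate / m = 3.500000
Periods per year m = 2; per-period yield y/m = 0.025000
Number of cashflows N = 20
Cashflows (t years, CF_t, discount factor 1/(1+y/m)^(m*t), PV):
  t = 0.5000: CF_t = 3.500000, DF = 0.975610, PV = 3.414634
  t = 1.0000: CF_t = 3.500000, DF = 0.951814, PV = 3.331350
  t = 1.5000: CF_t = 3.500000, DF = 0.928599, PV = 3.250098
  t = 2.0000: CF_t = 3.500000, DF = 0.905951, PV = 3.170827
  t = 2.5000: CF_t = 3.500000, DF = 0.883854, PV = 3.093490
  t = 3.0000: CF_t = 3.500000, DF = 0.862297, PV = 3.018039
  t = 3.5000: CF_t = 3.500000, DF = 0.841265, PV = 2.944428
  t = 4.0000: CF_t = 3.500000, DF = 0.820747, PV = 2.872613
  t = 4.5000: CF_t = 3.500000, DF = 0.800728, PV = 2.802549
  t = 5.0000: CF_t = 3.500000, DF = 0.781198, PV = 2.734194
  t = 5.5000: CF_t = 3.500000, DF = 0.762145, PV = 2.667507
  t = 6.0000: CF_t = 3.500000, DF = 0.743556, PV = 2.602446
  t = 6.5000: CF_t = 3.500000, DF = 0.725420, PV = 2.538971
  t = 7.0000: CF_t = 3.500000, DF = 0.707727, PV = 2.477045
  t = 7.5000: CF_t = 3.500000, DF = 0.690466, PV = 2.416629
  t = 8.0000: CF_t = 3.500000, DF = 0.673625, PV = 2.357687
  t = 8.5000: CF_t = 3.500000, DF = 0.657195, PV = 2.300183
  t = 9.0000: CF_t = 3.500000, DF = 0.641166, PV = 2.244081
  t = 9.5000: CF_t = 3.500000, DF = 0.625528, PV = 2.189347
  t = 10.0000: CF_t = 103.500000, DF = 0.610271, PV = 63.163043
Price P = sum_t PV_t = 115.589162
First compute Macaulay numerator sum_t t * PV_t:
  t * PV_t at t = 0.5000: 1.707317
  t * PV_t at t = 1.0000: 3.331350
  t * PV_t at t = 1.5000: 4.875147
  t * PV_t at t = 2.0000: 6.341655
  t * PV_t at t = 2.5000: 7.733725
  t * PV_t at t = 3.0000: 9.054117
  t * PV_t at t = 3.5000: 10.305499
  t * PV_t at t = 4.0000: 11.490452
  t * PV_t at t = 4.5000: 12.611472
  t * PV_t at t = 5.0000: 13.670972
  t * PV_t at t = 5.5000: 14.671287
  t * PV_t at t = 6.0000: 15.614674
  t * PV_t at t = 6.5000: 16.503314
  t * PV_t at t = 7.0000: 17.339316
  t * PV_t at t = 7.5000: 18.124721
  t * PV_t at t = 8.0000: 18.861498
  t * PV_t at t = 8.5000: 19.551553
  t * PV_t at t = 9.0000: 20.196726
  t * PV_t at t = 9.5000: 20.798797
  t * PV_t at t = 10.0000: 631.630426
Macaulay duration D = 874.414017 / 115.589162 = 7.564844
Modified duration = D / (1 + y/m) = 7.564844 / (1 + 0.025000) = 7.380336


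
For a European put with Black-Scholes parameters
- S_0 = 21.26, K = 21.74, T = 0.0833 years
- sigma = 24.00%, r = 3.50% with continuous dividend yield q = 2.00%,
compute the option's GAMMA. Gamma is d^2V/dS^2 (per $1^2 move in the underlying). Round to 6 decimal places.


d1 = -0.2696471924; d2 = -0.3389153669
phi(d1) = 0.3846992813; exp(-qT) = 0.9983353870; exp(-rT) = 0.9970887459
Gamma = exp(-qT) * phi(d1) / (S * sigma * sqrt(T)) = 0.9983353870 * 0.3846992813 / (21.2600 * 0.2400 * 0.2886173938) = 0.260796

Answer: Gamma = 0.260796


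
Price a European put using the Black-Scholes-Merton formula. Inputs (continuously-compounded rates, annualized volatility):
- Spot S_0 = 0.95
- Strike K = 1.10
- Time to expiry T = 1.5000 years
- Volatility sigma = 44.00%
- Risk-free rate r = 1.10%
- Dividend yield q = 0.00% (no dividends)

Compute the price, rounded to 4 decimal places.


Answer: Price = 0.2879

Derivation:
d1 = (ln(S/K) + (r - q + 0.5*sigma^2) * T) / (sigma * sqrt(T)) = 0.02801423
d2 = d1 - sigma * sqrt(T) = -0.51087351
exp(-rT) = 0.98363538; exp(-qT) = 1.00000000
P = K * exp(-rT) * N(-d2) - S_0 * exp(-qT) * N(-d1)
N(-d1) = 0.48882540; N(-d2) = 0.69528019
P = 1.1000 * 0.98363538 * 0.69528019 - 0.9500 * 1.00000000 * 0.48882540 = 0.2879


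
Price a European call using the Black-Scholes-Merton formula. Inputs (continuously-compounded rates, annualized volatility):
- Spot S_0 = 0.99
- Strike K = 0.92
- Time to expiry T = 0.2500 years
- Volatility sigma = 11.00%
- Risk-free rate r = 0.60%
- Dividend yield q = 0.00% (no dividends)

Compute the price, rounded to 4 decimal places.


d1 = (ln(S/K) + (r - q + 0.5*sigma^2) * T) / (sigma * sqrt(T)) = 1.38806860
d2 = d1 - sigma * sqrt(T) = 1.33306860
exp(-rT) = 0.99850112; exp(-qT) = 1.00000000
C = S_0 * exp(-qT) * N(d1) - K * exp(-rT) * N(d2)
N(d1) = 0.91744192; N(d2) = 0.90874535
C = 0.9900 * 1.00000000 * 0.91744192 - 0.9200 * 0.99850112 * 0.90874535 = 0.0735

Answer: Price = 0.0735


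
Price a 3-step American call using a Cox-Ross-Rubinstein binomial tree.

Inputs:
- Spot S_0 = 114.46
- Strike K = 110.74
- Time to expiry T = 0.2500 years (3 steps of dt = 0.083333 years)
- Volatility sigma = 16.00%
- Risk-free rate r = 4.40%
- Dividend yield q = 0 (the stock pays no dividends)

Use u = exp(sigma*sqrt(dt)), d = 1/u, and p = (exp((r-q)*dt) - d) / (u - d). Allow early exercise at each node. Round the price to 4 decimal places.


dt = T/N = 0.083333
u = exp(sigma*sqrt(dt)) = 1.047271; d = 1/u = 0.954862
p = (exp((r-q)*dt) - d) / (u - d) = 0.528207
Discount per step: exp(-r*dt) = 0.996340
Stock lattice S(k, i) with i counting down-moves:
  k=0: S(0,0) = 114.4600
  k=1: S(1,0) = 119.8707; S(1,1) = 109.2936
  k=2: S(2,0) = 125.5371; S(2,1) = 114.4600; S(2,2) = 104.3603
  k=3: S(3,0) = 131.4714; S(3,1) = 119.8707; S(3,2) = 109.2936; S(3,3) = 99.6497
Terminal payoffs V(N, i) = max(S_T - K, 0):
  V(3,0) = 20.731419; V(3,1) = 9.130673; V(3,2) = 0.000000; V(3,3) = 0.000000
Backward induction: V(k, i) = exp(-r*dt) * [p * V(k+1, i) + (1-p) * V(k+1, i+1)]; then take max(V_cont, immediate exercise) for American.
  V(2,0) = exp(-r*dt) * [p*20.731419 + (1-p)*9.130673] = 15.202419; exercise = 14.797116; V(2,0) = max -> 15.202419
  V(2,1) = exp(-r*dt) * [p*9.130673 + (1-p)*0.000000] = 4.805230; exercise = 3.720000; V(2,1) = max -> 4.805230
  V(2,2) = exp(-r*dt) * [p*0.000000 + (1-p)*0.000000] = 0.000000; exercise = 0.000000; V(2,2) = max -> 0.000000
  V(1,0) = exp(-r*dt) * [p*15.202419 + (1-p)*4.805230] = 10.259407; exercise = 9.130673; V(1,0) = max -> 10.259407
  V(1,1) = exp(-r*dt) * [p*4.805230 + (1-p)*0.000000] = 2.528865; exercise = 0.000000; V(1,1) = max -> 2.528865
  V(0,0) = exp(-r*dt) * [p*10.259407 + (1-p)*2.528865] = 6.587988; exercise = 3.720000; V(0,0) = max -> 6.587988

Answer: Price = V(0,0) = 6.5880


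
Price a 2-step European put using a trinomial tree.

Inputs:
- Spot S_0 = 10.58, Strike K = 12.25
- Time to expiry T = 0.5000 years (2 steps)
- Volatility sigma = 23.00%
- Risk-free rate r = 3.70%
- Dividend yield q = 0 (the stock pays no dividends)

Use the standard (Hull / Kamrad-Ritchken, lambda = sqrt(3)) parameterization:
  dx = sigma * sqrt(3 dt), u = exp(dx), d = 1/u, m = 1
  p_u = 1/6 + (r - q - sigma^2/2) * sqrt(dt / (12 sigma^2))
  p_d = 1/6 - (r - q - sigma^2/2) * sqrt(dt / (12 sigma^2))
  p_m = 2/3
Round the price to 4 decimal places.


Answer: Price = V(0,0) = 1.6991

Derivation:
dt = T/N = 0.250000; dx = sigma*sqrt(3*dt) = 0.199186
u = exp(dx) = 1.220409; d = 1/u = 0.819398
p_u = 0.173287, p_m = 0.666667, p_d = 0.160046
Discount per step: exp(-r*dt) = 0.990793
Stock lattice S(k, j) with j the centered position index:
  k=0: S(0,+0) = 10.5800
  k=1: S(1,-1) = 8.6692; S(1,+0) = 10.5800; S(1,+1) = 12.9119
  k=2: S(2,-2) = 7.1035; S(2,-1) = 8.6692; S(2,+0) = 10.5800; S(2,+1) = 12.9119; S(2,+2) = 15.7578
Terminal payoffs V(N, j) = max(K - S_T, 0):
  V(2,-2) = 5.146457; V(2,-1) = 3.580773; V(2,+0) = 1.670000; V(2,+1) = 0.000000; V(2,+2) = 0.000000
Backward induction: V(k, j) = exp(-r*dt) * [p_u * V(k+1, j+1) + p_m * V(k+1, j) + p_d * V(k+1, j-1)]
  V(1,-1) = exp(-r*dt) * [p_u*1.670000 + p_m*3.580773 + p_d*5.146457] = 3.468014
  V(1,+0) = exp(-r*dt) * [p_u*0.000000 + p_m*1.670000 + p_d*3.580773] = 1.670894
  V(1,+1) = exp(-r*dt) * [p_u*0.000000 + p_m*0.000000 + p_d*1.670000] = 0.264816
  V(0,+0) = exp(-r*dt) * [p_u*0.264816 + p_m*1.670894 + p_d*3.468014] = 1.699071


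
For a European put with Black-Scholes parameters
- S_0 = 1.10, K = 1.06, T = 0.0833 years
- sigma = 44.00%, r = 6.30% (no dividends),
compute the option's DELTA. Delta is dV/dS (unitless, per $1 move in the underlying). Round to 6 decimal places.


d1 = 0.3965033164; d2 = 0.2695116632
phi(d1) = 0.3687833358; exp(-qT) = 1.0000000000; exp(-rT) = 0.9947658462
N(-d1) = 0.3458668809
Delta = -exp(-qT) * N(-d1) = -1.0000000000 * 0.3458668809 = -0.345867

Answer: Delta = -0.345867


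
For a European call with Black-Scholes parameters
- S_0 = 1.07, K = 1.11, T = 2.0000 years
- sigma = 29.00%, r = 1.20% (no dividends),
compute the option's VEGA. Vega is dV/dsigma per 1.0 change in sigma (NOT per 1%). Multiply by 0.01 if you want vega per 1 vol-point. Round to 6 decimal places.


d1 = 0.1740912333; d2 = -0.2360306998
phi(d1) = 0.3929423335; exp(-qT) = 1.0000000000; exp(-rT) = 0.9762857098
Vega = S * exp(-qT) * phi(d1) * sqrt(T) = 1.0700 * 1.0000000000 * 0.3929423335 * 1.4142135624 = 0.594604

Answer: Vega = 0.594604


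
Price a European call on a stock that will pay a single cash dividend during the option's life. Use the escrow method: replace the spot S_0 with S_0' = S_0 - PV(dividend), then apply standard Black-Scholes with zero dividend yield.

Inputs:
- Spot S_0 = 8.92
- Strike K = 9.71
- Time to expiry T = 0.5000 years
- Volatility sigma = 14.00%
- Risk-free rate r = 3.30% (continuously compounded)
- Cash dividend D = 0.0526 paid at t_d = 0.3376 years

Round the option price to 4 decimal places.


PV(D) = D * exp(-r * t_d) = 0.0526 * 0.98892103 = 0.05201725
S_0' = S_0 - PV(D) = 8.9200 - 0.05201725 = 8.86798275
d1 = (ln(S_0'/K) + (r + sigma^2/2)*T) / (sigma*sqrt(T)) = -0.70012597
d2 = d1 - sigma*sqrt(T) = -0.79912092
exp(-rT) = 0.98363538
N(d1) = 0.24192432; N(d2) = 0.21211015
C = S_0' * N(d1) - K * exp(-rT) * N(d2) = 8.86798275 * 0.24192432 - 9.7100 * 0.98363538 * 0.21211015 = 0.1195

Answer: Price = 0.1195


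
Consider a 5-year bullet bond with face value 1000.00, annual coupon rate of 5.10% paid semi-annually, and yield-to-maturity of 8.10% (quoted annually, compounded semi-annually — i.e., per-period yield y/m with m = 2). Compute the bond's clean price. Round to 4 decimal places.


Answer: Price = 878.6388

Derivation:
Coupon per period c = face * coupon_rate / m = 25.500000
Periods per year m = 2; per-period yield y/m = 0.040500
Number of cashflows N = 10
Cashflows (t years, CF_t, discount factor 1/(1+y/m)^(m*t), PV):
  t = 0.5000: CF_t = 25.500000, DF = 0.961076, PV = 24.507448
  t = 1.0000: CF_t = 25.500000, DF = 0.923668, PV = 23.553530
  t = 1.5000: CF_t = 25.500000, DF = 0.887715, PV = 22.636742
  t = 2.0000: CF_t = 25.500000, DF = 0.853162, PV = 21.755639
  t = 2.5000: CF_t = 25.500000, DF = 0.819954, PV = 20.908831
  t = 3.0000: CF_t = 25.500000, DF = 0.788039, PV = 20.094984
  t = 3.5000: CF_t = 25.500000, DF = 0.757365, PV = 19.312815
  t = 4.0000: CF_t = 25.500000, DF = 0.727886, PV = 18.561091
  t = 4.5000: CF_t = 25.500000, DF = 0.699554, PV = 17.838627
  t = 5.0000: CF_t = 1025.500000, DF = 0.672325, PV = 689.469119
Price P = sum_t PV_t = 878.638828


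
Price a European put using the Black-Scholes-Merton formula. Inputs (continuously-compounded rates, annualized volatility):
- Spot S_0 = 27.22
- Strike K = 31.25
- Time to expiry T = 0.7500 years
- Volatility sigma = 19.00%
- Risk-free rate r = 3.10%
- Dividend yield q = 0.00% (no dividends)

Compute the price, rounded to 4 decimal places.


Answer: Price = 3.9908

Derivation:
d1 = (ln(S/K) + (r - q + 0.5*sigma^2) * T) / (sigma * sqrt(T)) = -0.61551543
d2 = d1 - sigma * sqrt(T) = -0.78006025
exp(-rT) = 0.97701820; exp(-qT) = 1.00000000
P = K * exp(-rT) * N(-d2) - S_0 * exp(-qT) * N(-d1)
N(-d1) = 0.73089281; N(-d2) = 0.78232229
P = 31.2500 * 0.97701820 * 0.78232229 - 27.2200 * 1.00000000 * 0.73089281 = 3.9908


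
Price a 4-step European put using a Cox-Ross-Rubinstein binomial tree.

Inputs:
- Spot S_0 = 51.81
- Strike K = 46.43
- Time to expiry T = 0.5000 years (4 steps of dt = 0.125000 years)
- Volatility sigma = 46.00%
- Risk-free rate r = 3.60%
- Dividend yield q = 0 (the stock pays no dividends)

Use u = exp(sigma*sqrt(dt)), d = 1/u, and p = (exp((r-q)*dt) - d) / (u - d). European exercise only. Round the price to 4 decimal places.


dt = T/N = 0.125000
u = exp(sigma*sqrt(dt)) = 1.176607; d = 1/u = 0.849902
p = (exp((r-q)*dt) - d) / (u - d) = 0.473236
Discount per step: exp(-r*dt) = 0.995510
Stock lattice S(k, i) with i counting down-moves:
  k=0: S(0,0) = 51.8100
  k=1: S(1,0) = 60.9600; S(1,1) = 44.0334
  k=2: S(2,0) = 71.7259; S(2,1) = 51.8100; S(2,2) = 37.4241
  k=3: S(3,0) = 84.3932; S(3,1) = 60.9600; S(3,2) = 44.0334; S(3,3) = 31.8068
  k=4: S(4,0) = 99.2976; S(4,1) = 71.7259; S(4,2) = 51.8100; S(4,3) = 37.4241; S(4,4) = 27.0326
Terminal payoffs V(N, i) = max(K - S_T, 0):
  V(4,0) = 0.000000; V(4,1) = 0.000000; V(4,2) = 0.000000; V(4,3) = 9.005931; V(4,4) = 19.397362
Backward induction: V(k, i) = exp(-r*dt) * [p * V(k+1, i) + (1-p) * V(k+1, i+1)].
  V(3,0) = exp(-r*dt) * [p*0.000000 + (1-p)*0.000000] = 0.000000
  V(3,1) = exp(-r*dt) * [p*0.000000 + (1-p)*0.000000] = 0.000000
  V(3,2) = exp(-r*dt) * [p*0.000000 + (1-p)*9.005931] = 4.722703
  V(3,3) = exp(-r*dt) * [p*9.005931 + (1-p)*19.397362] = 14.414754
  V(2,0) = exp(-r*dt) * [p*0.000000 + (1-p)*0.000000] = 0.000000
  V(2,1) = exp(-r*dt) * [p*0.000000 + (1-p)*4.722703] = 2.476582
  V(2,2) = exp(-r*dt) * [p*4.722703 + (1-p)*14.414754] = 9.784002
  V(1,0) = exp(-r*dt) * [p*0.000000 + (1-p)*2.476582] = 1.298717
  V(1,1) = exp(-r*dt) * [p*2.476582 + (1-p)*9.784002] = 6.297468
  V(0,0) = exp(-r*dt) * [p*1.298717 + (1-p)*6.297468] = 3.914227

Answer: Price = V(0,0) = 3.9142


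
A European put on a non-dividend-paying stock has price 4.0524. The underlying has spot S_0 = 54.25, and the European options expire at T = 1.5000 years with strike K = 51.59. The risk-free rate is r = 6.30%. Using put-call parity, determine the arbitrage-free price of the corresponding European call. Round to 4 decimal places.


Put-call parity: C - P = S_0 * exp(-qT) - K * exp(-rT).
S_0 * exp(-qT) = 54.2500 * 1.00000000 = 54.25000000
K * exp(-rT) = 51.5900 * 0.90982773 = 46.93801283
C = P + S*exp(-qT) - K*exp(-rT)
C = 4.0524 + 54.25000000 - 46.93801283 = 11.3644

Answer: Call price = 11.3644


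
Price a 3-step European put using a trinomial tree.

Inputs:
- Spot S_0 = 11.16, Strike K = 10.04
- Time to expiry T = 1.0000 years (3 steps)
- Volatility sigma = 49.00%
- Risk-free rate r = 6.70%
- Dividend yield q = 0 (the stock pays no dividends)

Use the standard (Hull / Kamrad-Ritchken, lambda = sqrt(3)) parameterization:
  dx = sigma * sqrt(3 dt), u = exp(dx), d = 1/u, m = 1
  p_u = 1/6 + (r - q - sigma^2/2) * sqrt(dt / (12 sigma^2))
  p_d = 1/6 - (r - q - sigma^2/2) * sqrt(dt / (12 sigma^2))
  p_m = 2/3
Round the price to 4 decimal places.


Answer: Price = V(0,0) = 1.2008

Derivation:
dt = T/N = 0.333333; dx = sigma*sqrt(3*dt) = 0.490000
u = exp(dx) = 1.632316; d = 1/u = 0.612626
p_u = 0.148622, p_m = 0.666667, p_d = 0.184711
Discount per step: exp(-r*dt) = 0.977914
Stock lattice S(k, j) with j the centered position index:
  k=0: S(0,+0) = 11.1600
  k=1: S(1,-1) = 6.8369; S(1,+0) = 11.1600; S(1,+1) = 18.2166
  k=2: S(2,-2) = 4.1885; S(2,-1) = 6.8369; S(2,+0) = 11.1600; S(2,+1) = 18.2166; S(2,+2) = 29.7353
  k=3: S(3,-3) = 2.5660; S(3,-2) = 4.1885; S(3,-1) = 6.8369; S(3,+0) = 11.1600; S(3,+1) = 18.2166; S(3,+2) = 29.7353; S(3,+3) = 48.5375
Terminal payoffs V(N, j) = max(K - S_T, 0):
  V(3,-3) = 7.474032; V(3,-2) = 5.851528; V(3,-1) = 3.203089; V(3,+0) = 0.000000; V(3,+1) = 0.000000; V(3,+2) = 0.000000; V(3,+3) = 0.000000
Backward induction: V(k, j) = exp(-r*dt) * [p_u * V(k+1, j+1) + p_m * V(k+1, j) + p_d * V(k+1, j-1)]
  V(2,-2) = exp(-r*dt) * [p_u*3.203089 + p_m*5.851528 + p_d*7.474032] = 5.630443
  V(2,-1) = exp(-r*dt) * [p_u*0.000000 + p_m*3.203089 + p_d*5.851528] = 3.145201
  V(2,+0) = exp(-r*dt) * [p_u*0.000000 + p_m*0.000000 + p_d*3.203089] = 0.578579
  V(2,+1) = exp(-r*dt) * [p_u*0.000000 + p_m*0.000000 + p_d*0.000000] = 0.000000
  V(2,+2) = exp(-r*dt) * [p_u*0.000000 + p_m*0.000000 + p_d*0.000000] = 0.000000
  V(1,-1) = exp(-r*dt) * [p_u*0.578579 + p_m*3.145201 + p_d*5.630443] = 3.151617
  V(1,+0) = exp(-r*dt) * [p_u*0.000000 + p_m*0.578579 + p_d*3.145201] = 0.945322
  V(1,+1) = exp(-r*dt) * [p_u*0.000000 + p_m*0.000000 + p_d*0.578579] = 0.104509
  V(0,+0) = exp(-r*dt) * [p_u*0.104509 + p_m*0.945322 + p_d*3.151617] = 1.200766


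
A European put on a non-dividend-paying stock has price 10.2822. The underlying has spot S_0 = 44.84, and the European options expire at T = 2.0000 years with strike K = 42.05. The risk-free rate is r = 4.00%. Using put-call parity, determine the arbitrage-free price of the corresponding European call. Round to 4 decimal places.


Answer: Call price = 16.3052

Derivation:
Put-call parity: C - P = S_0 * exp(-qT) - K * exp(-rT).
S_0 * exp(-qT) = 44.8400 * 1.00000000 = 44.84000000
K * exp(-rT) = 42.0500 * 0.92311635 = 38.81704237
C = P + S*exp(-qT) - K*exp(-rT)
C = 10.2822 + 44.84000000 - 38.81704237 = 16.3052


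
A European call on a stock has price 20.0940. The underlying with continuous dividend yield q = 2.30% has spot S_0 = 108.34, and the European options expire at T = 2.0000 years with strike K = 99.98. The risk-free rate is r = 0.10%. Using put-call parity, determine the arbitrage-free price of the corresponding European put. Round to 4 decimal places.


Put-call parity: C - P = S_0 * exp(-qT) - K * exp(-rT).
S_0 * exp(-qT) = 108.3400 * 0.95504196 = 103.46924618
K * exp(-rT) = 99.9800 * 0.99800200 = 99.78023983
P = C - S*exp(-qT) + K*exp(-rT)
P = 20.0940 - 103.46924618 + 99.78023983 = 16.4050

Answer: Put price = 16.4050


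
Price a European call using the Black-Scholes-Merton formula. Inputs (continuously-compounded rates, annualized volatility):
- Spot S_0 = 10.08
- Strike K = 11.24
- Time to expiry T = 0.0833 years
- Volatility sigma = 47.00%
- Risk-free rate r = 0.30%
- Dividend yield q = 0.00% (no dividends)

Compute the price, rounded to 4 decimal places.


Answer: Price = 0.1730

Derivation:
d1 = (ln(S/K) + (r - q + 0.5*sigma^2) * T) / (sigma * sqrt(T)) = -0.73332155
d2 = d1 - sigma * sqrt(T) = -0.86897173
exp(-rT) = 0.99975013; exp(-qT) = 1.00000000
C = S_0 * exp(-qT) * N(d1) - K * exp(-rT) * N(d2)
N(d1) = 0.23168117; N(d2) = 0.19243130
C = 10.0800 * 1.00000000 * 0.23168117 - 11.2400 * 0.99975013 * 0.19243130 = 0.1730


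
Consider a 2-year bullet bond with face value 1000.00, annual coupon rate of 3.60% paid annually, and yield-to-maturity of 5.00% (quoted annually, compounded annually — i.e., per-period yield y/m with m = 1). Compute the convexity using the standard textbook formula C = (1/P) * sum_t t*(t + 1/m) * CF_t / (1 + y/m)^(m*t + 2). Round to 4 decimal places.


Coupon per period c = face * coupon_rate / m = 36.000000
Periods per year m = 1; per-period yield y/m = 0.050000
Number of cashflows N = 2
Cashflows (t years, CF_t, discount factor 1/(1+y/m)^(m*t), PV):
  t = 1.0000: CF_t = 36.000000, DF = 0.952381, PV = 34.285714
  t = 2.0000: CF_t = 1036.000000, DF = 0.907029, PV = 939.682540
Price P = sum_t PV_t = 973.968254
Convexity numerator sum_t t*(t + 1/m) * CF_t / (1+y/m)^(m*t + 2):
  t = 1.0000: term = 62.196307
  t = 2.0000: term = 5113.918583
Convexity = (1/P) * sum = 5176.114890 / 973.968254 = 5.314460

Answer: Convexity = 5.3145


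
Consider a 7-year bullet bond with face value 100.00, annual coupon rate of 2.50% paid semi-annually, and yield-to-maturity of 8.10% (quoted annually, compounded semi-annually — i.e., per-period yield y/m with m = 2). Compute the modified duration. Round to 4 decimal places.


Coupon per period c = face * coupon_rate / m = 1.250000
Periods per year m = 2; per-period yield y/m = 0.040500
Number of cashflows N = 14
Cashflows (t years, CF_t, discount factor 1/(1+y/m)^(m*t), PV):
  t = 0.5000: CF_t = 1.250000, DF = 0.961076, PV = 1.201346
  t = 1.0000: CF_t = 1.250000, DF = 0.923668, PV = 1.154585
  t = 1.5000: CF_t = 1.250000, DF = 0.887715, PV = 1.109644
  t = 2.0000: CF_t = 1.250000, DF = 0.853162, PV = 1.066453
  t = 2.5000: CF_t = 1.250000, DF = 0.819954, PV = 1.024943
  t = 3.0000: CF_t = 1.250000, DF = 0.788039, PV = 0.985048
  t = 3.5000: CF_t = 1.250000, DF = 0.757365, PV = 0.946707
  t = 4.0000: CF_t = 1.250000, DF = 0.727886, PV = 0.909857
  t = 4.5000: CF_t = 1.250000, DF = 0.699554, PV = 0.874442
  t = 5.0000: CF_t = 1.250000, DF = 0.672325, PV = 0.840406
  t = 5.5000: CF_t = 1.250000, DF = 0.646156, PV = 0.807694
  t = 6.0000: CF_t = 1.250000, DF = 0.621005, PV = 0.776256
  t = 6.5000: CF_t = 1.250000, DF = 0.596833, PV = 0.746041
  t = 7.0000: CF_t = 101.250000, DF = 0.573602, PV = 58.077224
Price P = sum_t PV_t = 70.520647
First compute Macaulay numerator sum_t t * PV_t:
  t * PV_t at t = 0.5000: 0.600673
  t * PV_t at t = 1.0000: 1.154585
  t * PV_t at t = 1.5000: 1.664466
  t * PV_t at t = 2.0000: 2.132906
  t * PV_t at t = 2.5000: 2.562357
  t * PV_t at t = 3.0000: 2.955145
  t * PV_t at t = 3.5000: 3.313473
  t * PV_t at t = 4.0000: 3.639430
  t * PV_t at t = 4.5000: 3.934991
  t * PV_t at t = 5.0000: 4.202030
  t * PV_t at t = 5.5000: 4.442319
  t * PV_t at t = 6.0000: 4.657536
  t * PV_t at t = 6.5000: 4.849269
  t * PV_t at t = 7.0000: 406.540567
Macaulay duration D = 446.649747 / 70.520647 = 6.333603
Modified duration = D / (1 + y/m) = 6.333603 / (1 + 0.040500) = 6.087076

Answer: Modified duration = 6.0871


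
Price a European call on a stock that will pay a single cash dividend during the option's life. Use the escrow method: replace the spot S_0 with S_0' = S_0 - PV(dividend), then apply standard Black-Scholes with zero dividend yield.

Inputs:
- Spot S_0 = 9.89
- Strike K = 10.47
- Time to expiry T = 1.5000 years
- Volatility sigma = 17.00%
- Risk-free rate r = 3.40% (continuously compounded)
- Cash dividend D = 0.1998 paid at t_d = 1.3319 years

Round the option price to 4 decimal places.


PV(D) = D * exp(-r * t_d) = 0.1998 * 0.95572544 = 0.19095394
S_0' = S_0 - PV(D) = 9.8900 - 0.19095394 = 9.69904606
d1 = (ln(S_0'/K) + (r + sigma^2/2)*T) / (sigma*sqrt(T)) = -0.01830628
d2 = d1 - sigma*sqrt(T) = -0.22651291
exp(-rT) = 0.95027867
N(d1) = 0.49269726; N(d2) = 0.41040126
C = S_0' * N(d1) - K * exp(-rT) * N(d2) = 9.69904606 * 0.49269726 - 10.4700 * 0.95027867 * 0.41040126 = 0.6954

Answer: Price = 0.6954


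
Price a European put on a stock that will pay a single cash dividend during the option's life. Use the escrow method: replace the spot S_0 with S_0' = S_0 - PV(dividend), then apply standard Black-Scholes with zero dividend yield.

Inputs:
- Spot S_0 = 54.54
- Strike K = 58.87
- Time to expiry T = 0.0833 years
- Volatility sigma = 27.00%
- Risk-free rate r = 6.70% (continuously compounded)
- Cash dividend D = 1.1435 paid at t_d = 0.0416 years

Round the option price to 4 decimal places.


PV(D) = D * exp(-r * t_d) = 1.1435 * 0.99721668 = 1.14031727
S_0' = S_0 - PV(D) = 54.5400 - 1.14031727 = 53.39968273
d1 = (ln(S_0'/K) + (r + sigma^2/2)*T) / (sigma*sqrt(T)) = -1.14093677
d2 = d1 - sigma*sqrt(T) = -1.21886347
exp(-rT) = 0.99443445
N(-d1) = 0.87305188; N(-d2) = 0.88855199
P = K * exp(-rT) * N(-d2) - S_0' * N(-d1) = 58.8700 * 0.99443445 * 0.88855199 - 53.39968273 * 0.87305188 = 5.3972

Answer: Price = 5.3972


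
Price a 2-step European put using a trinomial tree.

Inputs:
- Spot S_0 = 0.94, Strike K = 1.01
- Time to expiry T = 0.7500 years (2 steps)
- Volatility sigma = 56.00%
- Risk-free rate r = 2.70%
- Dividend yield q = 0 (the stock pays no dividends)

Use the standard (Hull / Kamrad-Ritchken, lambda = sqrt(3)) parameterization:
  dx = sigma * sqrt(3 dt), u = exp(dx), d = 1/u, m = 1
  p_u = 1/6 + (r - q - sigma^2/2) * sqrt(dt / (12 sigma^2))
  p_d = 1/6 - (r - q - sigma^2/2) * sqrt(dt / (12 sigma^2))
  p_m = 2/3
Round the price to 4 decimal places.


Answer: Price = V(0,0) = 0.1978

Derivation:
dt = T/N = 0.375000; dx = sigma*sqrt(3*dt) = 0.593970
u = exp(dx) = 1.811164; d = 1/u = 0.552131
p_u = 0.125692, p_m = 0.666667, p_d = 0.207641
Discount per step: exp(-r*dt) = 0.989926
Stock lattice S(k, j) with j the centered position index:
  k=0: S(0,+0) = 0.9400
  k=1: S(1,-1) = 0.5190; S(1,+0) = 0.9400; S(1,+1) = 1.7025
  k=2: S(2,-2) = 0.2866; S(2,-1) = 0.5190; S(2,+0) = 0.9400; S(2,+1) = 1.7025; S(2,+2) = 3.0835
Terminal payoffs V(N, j) = max(K - S_T, 0):
  V(2,-2) = 0.723442; V(2,-1) = 0.490997; V(2,+0) = 0.070000; V(2,+1) = 0.000000; V(2,+2) = 0.000000
Backward induction: V(k, j) = exp(-r*dt) * [p_u * V(k+1, j+1) + p_m * V(k+1, j) + p_d * V(k+1, j-1)]
  V(1,-1) = exp(-r*dt) * [p_u*0.070000 + p_m*0.490997 + p_d*0.723442] = 0.481446
  V(1,+0) = exp(-r*dt) * [p_u*0.000000 + p_m*0.070000 + p_d*0.490997] = 0.147121
  V(1,+1) = exp(-r*dt) * [p_u*0.000000 + p_m*0.000000 + p_d*0.070000] = 0.014388
  V(0,+0) = exp(-r*dt) * [p_u*0.014388 + p_m*0.147121 + p_d*0.481446] = 0.197844


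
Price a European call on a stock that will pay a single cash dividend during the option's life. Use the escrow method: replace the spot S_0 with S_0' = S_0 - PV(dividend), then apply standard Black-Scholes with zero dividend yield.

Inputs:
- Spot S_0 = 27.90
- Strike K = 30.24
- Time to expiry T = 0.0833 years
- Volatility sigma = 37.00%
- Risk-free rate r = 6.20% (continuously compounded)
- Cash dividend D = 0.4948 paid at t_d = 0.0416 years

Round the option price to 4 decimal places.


Answer: Price = 0.3232

Derivation:
PV(D) = D * exp(-r * t_d) = 0.4948 * 0.99742412 = 0.49352546
S_0' = S_0 - PV(D) = 27.9000 - 0.49352546 = 27.40647454
d1 = (ln(S_0'/K) + (r + sigma^2/2)*T) / (sigma*sqrt(T)) = -0.81956237
d2 = d1 - sigma*sqrt(T) = -0.92635081
exp(-rT) = 0.99484871
N(d1) = 0.20623282; N(d2) = 0.17713185
C = S_0' * N(d1) - K * exp(-rT) * N(d2) = 27.40647454 * 0.20623282 - 30.2400 * 0.99484871 * 0.17713185 = 0.3232


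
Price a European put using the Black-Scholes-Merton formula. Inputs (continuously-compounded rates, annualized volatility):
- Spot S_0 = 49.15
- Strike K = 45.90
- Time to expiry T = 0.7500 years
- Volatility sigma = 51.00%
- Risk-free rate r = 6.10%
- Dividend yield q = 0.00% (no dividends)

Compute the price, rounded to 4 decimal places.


Answer: Price = 5.7410

Derivation:
d1 = (ln(S/K) + (r - q + 0.5*sigma^2) * T) / (sigma * sqrt(T)) = 0.47931218
d2 = d1 - sigma * sqrt(T) = 0.03763923
exp(-rT) = 0.95528075; exp(-qT) = 1.00000000
P = K * exp(-rT) * N(-d2) - S_0 * exp(-qT) * N(-d1)
N(-d1) = 0.31585828; N(-d2) = 0.48498766
P = 45.9000 * 0.95528075 * 0.48498766 - 49.1500 * 1.00000000 * 0.31585828 = 5.7410


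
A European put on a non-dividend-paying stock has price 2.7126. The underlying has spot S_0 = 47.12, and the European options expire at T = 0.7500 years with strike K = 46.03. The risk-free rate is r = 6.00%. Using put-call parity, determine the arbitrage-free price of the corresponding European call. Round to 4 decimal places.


Answer: Call price = 5.8280

Derivation:
Put-call parity: C - P = S_0 * exp(-qT) - K * exp(-rT).
S_0 * exp(-qT) = 47.1200 * 1.00000000 = 47.12000000
K * exp(-rT) = 46.0300 * 0.95599748 = 44.00456409
C = P + S*exp(-qT) - K*exp(-rT)
C = 2.7126 + 47.12000000 - 44.00456409 = 5.8280


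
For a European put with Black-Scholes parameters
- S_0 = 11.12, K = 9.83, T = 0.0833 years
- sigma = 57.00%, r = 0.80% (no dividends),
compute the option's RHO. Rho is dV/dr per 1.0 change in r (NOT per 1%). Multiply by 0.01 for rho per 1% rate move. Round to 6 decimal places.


d1 = 0.8358351437; d2 = 0.6713232292
phi(d1) = 0.2813238655; exp(-qT) = 1.0000000000; exp(-rT) = 0.9993338220
N(-d2) = 0.2510073198
Rho = -K*T*exp(-rT)*N(-d2) = -9.8300 * 0.0833 * 0.9993338220 * 0.2510073198 = -0.205398

Answer: Rho = -0.205398


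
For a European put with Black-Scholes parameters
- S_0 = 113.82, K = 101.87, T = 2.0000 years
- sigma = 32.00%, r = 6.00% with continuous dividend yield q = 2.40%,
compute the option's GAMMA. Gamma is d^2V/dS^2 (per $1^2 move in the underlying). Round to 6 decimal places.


Answer: Gamma = 0.006052

Derivation:
d1 = 0.6304757688; d2 = 0.1779274289
phi(d1) = 0.3270349017; exp(-qT) = 0.9531337871; exp(-rT) = 0.8869204367
Gamma = exp(-qT) * phi(d1) / (S * sigma * sqrt(T)) = 0.9531337871 * 0.3270349017 / (113.8200 * 0.3200 * 1.4142135624) = 0.006052


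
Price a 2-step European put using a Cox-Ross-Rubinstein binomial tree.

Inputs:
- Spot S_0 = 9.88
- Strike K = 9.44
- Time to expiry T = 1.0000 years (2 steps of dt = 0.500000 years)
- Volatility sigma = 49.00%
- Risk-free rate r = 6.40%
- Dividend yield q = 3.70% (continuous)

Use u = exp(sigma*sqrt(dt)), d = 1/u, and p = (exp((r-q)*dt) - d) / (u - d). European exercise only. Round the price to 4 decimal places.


Answer: Price = V(0,0) = 1.3545

Derivation:
dt = T/N = 0.500000
u = exp(sigma*sqrt(dt)) = 1.414084; d = 1/u = 0.707171
p = (exp((r-q)*dt) - d) / (u - d) = 0.433462
Discount per step: exp(-r*dt) = 0.968507
Stock lattice S(k, i) with i counting down-moves:
  k=0: S(0,0) = 9.8800
  k=1: S(1,0) = 13.9712; S(1,1) = 6.9869
  k=2: S(2,0) = 19.7564; S(2,1) = 9.8800; S(2,2) = 4.9409
Terminal payoffs V(N, i) = max(K - S_T, 0):
  V(2,0) = 0.000000; V(2,1) = 0.000000; V(2,2) = 4.499098
Backward induction: V(k, i) = exp(-r*dt) * [p * V(k+1, i) + (1-p) * V(k+1, i+1)].
  V(1,0) = exp(-r*dt) * [p*0.000000 + (1-p)*0.000000] = 0.000000
  V(1,1) = exp(-r*dt) * [p*0.000000 + (1-p)*4.499098] = 2.468635
  V(0,0) = exp(-r*dt) * [p*0.000000 + (1-p)*2.468635] = 1.354529


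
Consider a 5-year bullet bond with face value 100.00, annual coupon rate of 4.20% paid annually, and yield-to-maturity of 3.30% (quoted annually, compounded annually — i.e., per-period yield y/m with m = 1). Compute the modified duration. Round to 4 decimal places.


Coupon per period c = face * coupon_rate / m = 4.200000
Periods per year m = 1; per-period yield y/m = 0.033000
Number of cashflows N = 5
Cashflows (t years, CF_t, discount factor 1/(1+y/m)^(m*t), PV):
  t = 1.0000: CF_t = 4.200000, DF = 0.968054, PV = 4.065828
  t = 2.0000: CF_t = 4.200000, DF = 0.937129, PV = 3.935942
  t = 3.0000: CF_t = 4.200000, DF = 0.907192, PV = 3.810205
  t = 4.0000: CF_t = 4.200000, DF = 0.878211, PV = 3.688485
  t = 5.0000: CF_t = 104.200000, DF = 0.850156, PV = 88.586208
Price P = sum_t PV_t = 104.086667
First compute Macaulay numerator sum_t t * PV_t:
  t * PV_t at t = 1.0000: 4.065828
  t * PV_t at t = 2.0000: 7.871883
  t * PV_t at t = 3.0000: 11.430615
  t * PV_t at t = 4.0000: 14.753939
  t * PV_t at t = 5.0000: 442.931040
Macaulay duration D = 481.053304 / 104.086667 = 4.621661
Modified duration = D / (1 + y/m) = 4.621661 / (1 + 0.033000) = 4.474019

Answer: Modified duration = 4.4740


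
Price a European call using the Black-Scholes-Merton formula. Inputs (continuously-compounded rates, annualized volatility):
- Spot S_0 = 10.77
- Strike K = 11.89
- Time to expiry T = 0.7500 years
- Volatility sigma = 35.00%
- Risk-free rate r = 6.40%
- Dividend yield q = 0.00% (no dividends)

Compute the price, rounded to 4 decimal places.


d1 = (ln(S/K) + (r - q + 0.5*sigma^2) * T) / (sigma * sqrt(T)) = -0.01648160
d2 = d1 - sigma * sqrt(T) = -0.31959049
exp(-rT) = 0.95313379; exp(-qT) = 1.00000000
C = S_0 * exp(-qT) * N(d1) - K * exp(-rT) * N(d2)
N(d1) = 0.49342509; N(d2) = 0.37463939
C = 10.7700 * 1.00000000 * 0.49342509 - 11.8900 * 0.95313379 * 0.37463939 = 1.0685

Answer: Price = 1.0685


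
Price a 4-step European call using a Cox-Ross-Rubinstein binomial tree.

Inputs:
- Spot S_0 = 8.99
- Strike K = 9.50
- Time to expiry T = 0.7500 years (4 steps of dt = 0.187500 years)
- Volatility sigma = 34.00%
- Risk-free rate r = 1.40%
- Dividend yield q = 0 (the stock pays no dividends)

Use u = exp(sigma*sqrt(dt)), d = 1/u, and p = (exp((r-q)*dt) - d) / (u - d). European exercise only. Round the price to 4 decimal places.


Answer: Price = V(0,0) = 0.8943

Derivation:
dt = T/N = 0.187500
u = exp(sigma*sqrt(dt)) = 1.158614; d = 1/u = 0.863100
p = (exp((r-q)*dt) - d) / (u - d) = 0.472155
Discount per step: exp(-r*dt) = 0.997378
Stock lattice S(k, i) with i counting down-moves:
  k=0: S(0,0) = 8.9900
  k=1: S(1,0) = 10.4159; S(1,1) = 7.7593
  k=2: S(2,0) = 12.0681; S(2,1) = 8.9900; S(2,2) = 6.6970
  k=3: S(3,0) = 13.9822; S(3,1) = 10.4159; S(3,2) = 7.7593; S(3,3) = 5.7802
  k=4: S(4,0) = 16.2000; S(4,1) = 12.0681; S(4,2) = 8.9900; S(4,3) = 6.6970; S(4,4) = 4.9889
Terminal payoffs V(N, i) = max(S_T - K, 0):
  V(4,0) = 6.699982; V(4,1) = 2.568050; V(4,2) = 0.000000; V(4,3) = 0.000000; V(4,4) = 0.000000
Backward induction: V(k, i) = exp(-r*dt) * [p * V(k+1, i) + (1-p) * V(k+1, i+1)].
  V(3,0) = exp(-r*dt) * [p*6.699982 + (1-p)*2.568050] = 4.507115
  V(3,1) = exp(-r*dt) * [p*2.568050 + (1-p)*0.000000] = 1.209338
  V(3,2) = exp(-r*dt) * [p*0.000000 + (1-p)*0.000000] = 0.000000
  V(3,3) = exp(-r*dt) * [p*0.000000 + (1-p)*0.000000] = 0.000000
  V(2,0) = exp(-r*dt) * [p*4.507115 + (1-p)*1.209338] = 2.759147
  V(2,1) = exp(-r*dt) * [p*1.209338 + (1-p)*0.000000] = 0.569498
  V(2,2) = exp(-r*dt) * [p*0.000000 + (1-p)*0.000000] = 0.000000
  V(1,0) = exp(-r*dt) * [p*2.759147 + (1-p)*0.569498] = 1.599148
  V(1,1) = exp(-r*dt) * [p*0.569498 + (1-p)*0.000000] = 0.268186
  V(0,0) = exp(-r*dt) * [p*1.599148 + (1-p)*0.268186] = 0.894256
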